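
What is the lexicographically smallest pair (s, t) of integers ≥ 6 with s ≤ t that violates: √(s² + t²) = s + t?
(s, t) = (6, 6)

Substituting (6, 6) into the claim:
LHS = √(6² + 6²) = 6·√(2) ≈ 8.485
RHS = 6 + 6 = 12

Since LHS ≠ RHS, this pair disproves the claim, and no lexicographically smaller pair (s ≤ t, integers ≥ 6) does.

For instance (6, 9) is also a counterexample (LHS = 3·√(13) ≈ 10.82, RHS = 15), but it's lexicographically larger.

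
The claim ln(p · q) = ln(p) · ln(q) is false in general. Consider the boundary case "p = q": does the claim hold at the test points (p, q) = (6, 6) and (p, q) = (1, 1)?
At (6, 6): LHS = ln(36) ≈ 3.584 ≠ RHS = ln(6)² ≈ 3.21
At (1, 1): LHS = 0, RHS = 0 → equal

Answer: Only at (1, 1)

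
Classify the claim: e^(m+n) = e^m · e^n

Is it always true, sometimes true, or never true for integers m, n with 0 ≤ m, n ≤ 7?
The identity holds for every pair in the range. For instance at (m, n) = (2, 5): both sides equal e^7 ≈ 1097.

Answer: Always true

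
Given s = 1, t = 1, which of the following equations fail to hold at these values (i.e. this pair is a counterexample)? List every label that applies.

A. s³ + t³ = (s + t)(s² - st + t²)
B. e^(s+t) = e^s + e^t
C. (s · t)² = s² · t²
Evaluating each claim at the given values:
A. LHS = 2, RHS = 2 → holds here (LHS = RHS)
B. LHS = e^2 ≈ 7.389, RHS = 2·e ≈ 5.437 → fails here (LHS ≠ RHS)
C. LHS = 1, RHS = 1 → holds here (LHS = RHS)

Answer: B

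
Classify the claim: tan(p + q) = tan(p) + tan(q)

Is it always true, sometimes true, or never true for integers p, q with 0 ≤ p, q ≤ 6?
Sometimes true

It holds at (p, q) = (0, 3) (both sides equal tan(3) ≈ -0.1425), but fails at (p, q) = (6, 1) (LHS = tan(7) ≈ 0.8714, RHS = tan(6) + tan(1) ≈ 1.266).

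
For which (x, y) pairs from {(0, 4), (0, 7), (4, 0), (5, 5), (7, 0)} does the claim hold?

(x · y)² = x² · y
Testing each pair:
(0, 4): LHS = 0, RHS = 0 → holds
(0, 7): LHS = 0, RHS = 0 → holds
(4, 0): LHS = 0, RHS = 0 → holds
(5, 5): LHS = 625, RHS = 125 → fails
(7, 0): LHS = 0, RHS = 0 → holds

4 of 5 pairs satisfy the claim.

Answer: (0, 4), (0, 7), (4, 0), (7, 0)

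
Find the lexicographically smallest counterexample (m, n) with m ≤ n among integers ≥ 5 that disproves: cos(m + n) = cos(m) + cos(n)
(m, n) = (5, 5)

Substituting (5, 5) into the claim:
LHS = cos(5 + 5) = cos(10) ≈ -0.8391
RHS = cos(5) + cos(5) = 2·cos(5) ≈ 0.5673

Since LHS ≠ RHS, this pair disproves the claim, and no lexicographically smaller pair (m ≤ n, integers ≥ 5) does.

For instance (8, 12) is also a counterexample (LHS = cos(20) ≈ 0.4081, RHS = cos(8) + cos(12) ≈ 0.6984), but it's lexicographically larger.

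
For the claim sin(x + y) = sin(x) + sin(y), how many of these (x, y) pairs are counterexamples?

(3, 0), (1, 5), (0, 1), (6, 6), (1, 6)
Testing each pair:
(3, 0): LHS = sin(3) ≈ 0.1411, RHS = sin(3) ≈ 0.1411 → satisfies claim
(1, 5): LHS = sin(6) ≈ -0.2794, RHS = sin(5) + sin(1) ≈ -0.1175 → counterexample
(0, 1): LHS = sin(1) ≈ 0.8415, RHS = sin(1) ≈ 0.8415 → satisfies claim
(6, 6): LHS = sin(12) ≈ -0.5366, RHS = 2·sin(6) ≈ -0.5588 → counterexample
(1, 6): LHS = sin(7) ≈ 0.657, RHS = sin(6) + sin(1) ≈ 0.5621 → counterexample

That makes 3 counterexamples.

Answer: 3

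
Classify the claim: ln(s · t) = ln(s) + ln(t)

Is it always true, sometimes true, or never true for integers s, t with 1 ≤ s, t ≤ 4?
The identity holds for every pair in the range. For instance at (s, t) = (2, 3): both sides equal ln(6) ≈ 1.792.

Answer: Always true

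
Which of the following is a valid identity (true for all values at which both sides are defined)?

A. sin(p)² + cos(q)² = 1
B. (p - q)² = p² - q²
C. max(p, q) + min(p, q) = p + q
C

A: fails at (2, 3) — LHS = sin(2)² + cos(3)² ≈ 1.807, RHS = 1.
B: fails at (2, 3) — LHS = 1, RHS = -5.
C: holds — e.g. at (3, 4), both sides equal 7.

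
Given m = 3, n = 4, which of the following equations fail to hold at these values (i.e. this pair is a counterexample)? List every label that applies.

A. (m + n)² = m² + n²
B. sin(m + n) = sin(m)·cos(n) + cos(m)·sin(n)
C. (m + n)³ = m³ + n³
A, C

Evaluating each claim at the given values:
A. LHS = 49, RHS = 25 → fails here (LHS ≠ RHS)
B. LHS = sin(7) ≈ 0.657, RHS = sin(3)·cos(4) + sin(4)·cos(3) ≈ 0.657 → holds here (LHS = RHS)
C. LHS = 343, RHS = 91 → fails here (LHS ≠ RHS)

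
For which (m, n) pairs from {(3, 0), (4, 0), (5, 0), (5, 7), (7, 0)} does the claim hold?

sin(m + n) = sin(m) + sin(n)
(3, 0), (4, 0), (5, 0), (7, 0)

Testing each pair:
(3, 0): LHS = sin(3) ≈ 0.1411, RHS = sin(3) ≈ 0.1411 → holds
(4, 0): LHS = sin(4) ≈ -0.7568, RHS = sin(4) ≈ -0.7568 → holds
(5, 0): LHS = sin(5) ≈ -0.9589, RHS = sin(5) ≈ -0.9589 → holds
(5, 7): LHS = sin(12) ≈ -0.5366, RHS = sin(5) + sin(7) ≈ -0.3019 → fails
(7, 0): LHS = sin(7) ≈ 0.657, RHS = sin(7) ≈ 0.657 → holds

4 of 5 pairs satisfy the claim.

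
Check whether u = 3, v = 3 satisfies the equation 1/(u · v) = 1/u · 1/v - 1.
Substituting u = 3, v = 3:

LHS = 1/(3 · 3) = 1/9
RHS = 1/3 · 1/3 - 1 = -8/9

LHS ≠ RHS, so the equation does not hold at this point.

Answer: Fails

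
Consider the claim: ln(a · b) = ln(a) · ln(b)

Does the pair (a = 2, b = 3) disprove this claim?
Yes

Substituting a = 2, b = 3:
LHS = ln(2 · 3) = ln(6) ≈ 1.792
RHS = ln(2) · ln(3) ≈ 0.7615

Since LHS ≠ RHS, this pair disproves the claim.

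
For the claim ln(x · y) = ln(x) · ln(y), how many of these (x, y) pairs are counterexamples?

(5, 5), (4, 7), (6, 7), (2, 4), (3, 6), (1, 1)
5

Testing each pair:
(5, 5): LHS = ln(25) ≈ 3.219, RHS = ln(5)² ≈ 2.59 → counterexample
(4, 7): LHS = ln(28) ≈ 3.332, RHS = ln(4)·ln(7) ≈ 2.698 → counterexample
(6, 7): LHS = ln(42) ≈ 3.738, RHS = ln(6)·ln(7) ≈ 3.487 → counterexample
(2, 4): LHS = ln(8) ≈ 2.079, RHS = ln(2)·ln(4) ≈ 0.9609 → counterexample
(3, 6): LHS = ln(18) ≈ 2.89, RHS = ln(3)·ln(6) ≈ 1.968 → counterexample
(1, 1): LHS = 0, RHS = 0 → satisfies claim

That makes 5 counterexamples.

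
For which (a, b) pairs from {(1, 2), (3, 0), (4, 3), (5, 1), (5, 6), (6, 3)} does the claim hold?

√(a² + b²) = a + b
(3, 0)

Testing each pair:
(1, 2): LHS = √(5) ≈ 2.236, RHS = 3 → fails
(3, 0): LHS = 3, RHS = 3 → holds
(4, 3): LHS = 5, RHS = 7 → fails
(5, 1): LHS = √(26) ≈ 5.099, RHS = 6 → fails
(5, 6): LHS = √(61) ≈ 7.81, RHS = 11 → fails
(6, 3): LHS = 3·√(5) ≈ 6.708, RHS = 9 → fails

1 of 6 pairs satisfies the claim.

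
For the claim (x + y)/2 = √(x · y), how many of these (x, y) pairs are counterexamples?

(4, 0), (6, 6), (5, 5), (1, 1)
Testing each pair:
(4, 0): LHS = 2, RHS = 0 → counterexample
(6, 6): LHS = 6, RHS = 6 → satisfies claim
(5, 5): LHS = 5, RHS = 5 → satisfies claim
(1, 1): LHS = 1, RHS = 1 → satisfies claim

That makes 1 counterexample.

Answer: 1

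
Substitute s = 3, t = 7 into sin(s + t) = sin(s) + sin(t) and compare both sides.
LHS = sin(3 + 7) = sin(10) ≈ -0.544
RHS = sin(3) + sin(7) ≈ 0.7981

LHS ≠ RHS (they differ by about 1.342), so the equation does not hold here.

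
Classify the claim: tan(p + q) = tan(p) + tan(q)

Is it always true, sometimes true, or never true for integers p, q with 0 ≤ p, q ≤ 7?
Sometimes true

It holds at (p, q) = (0, 1) (both sides equal tan(1) ≈ 1.557), but fails at (p, q) = (7, 1) (LHS = tan(8) ≈ -6.8, RHS = tan(7) + tan(1) ≈ 2.429).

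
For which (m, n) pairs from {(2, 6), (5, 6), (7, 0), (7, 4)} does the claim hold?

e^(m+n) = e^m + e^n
None

Testing each pair:
(2, 6): LHS = e^8 ≈ 2981, RHS = e^2 + e^6 ≈ 410.8 → fails
(5, 6): LHS = e^11 ≈ 59874.1, RHS = e^5 + e^6 ≈ 551.8 → fails
(7, 0): LHS = e^7 ≈ 1097, RHS = 1 + e^7 ≈ 1098 → fails
(7, 4): LHS = e^11 ≈ 59874.1, RHS = e^4 + e^7 ≈ 1151 → fails

No pair satisfies the claim.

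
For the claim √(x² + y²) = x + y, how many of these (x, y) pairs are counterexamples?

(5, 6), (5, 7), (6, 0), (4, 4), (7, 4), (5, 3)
5

Testing each pair:
(5, 6): LHS = √(61) ≈ 7.81, RHS = 11 → counterexample
(5, 7): LHS = √(74) ≈ 8.602, RHS = 12 → counterexample
(6, 0): LHS = 6, RHS = 6 → satisfies claim
(4, 4): LHS = 4·√(2) ≈ 5.657, RHS = 8 → counterexample
(7, 4): LHS = √(65) ≈ 8.062, RHS = 11 → counterexample
(5, 3): LHS = √(34) ≈ 5.831, RHS = 8 → counterexample

That makes 5 counterexamples.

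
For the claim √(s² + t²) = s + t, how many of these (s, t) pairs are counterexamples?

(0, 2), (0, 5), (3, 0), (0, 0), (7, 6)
1

Testing each pair:
(0, 2): LHS = 2, RHS = 2 → satisfies claim
(0, 5): LHS = 5, RHS = 5 → satisfies claim
(3, 0): LHS = 3, RHS = 3 → satisfies claim
(0, 0): LHS = 0, RHS = 0 → satisfies claim
(7, 6): LHS = √(85) ≈ 9.22, RHS = 13 → counterexample

That makes 1 counterexample.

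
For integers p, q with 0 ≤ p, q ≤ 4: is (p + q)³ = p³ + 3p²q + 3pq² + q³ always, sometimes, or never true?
Always true

The identity holds for every pair in the range. For instance at (p, q) = (2, 2): both sides equal 64.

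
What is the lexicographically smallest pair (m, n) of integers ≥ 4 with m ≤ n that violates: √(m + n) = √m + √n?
Substituting (4, 4) into the claim:
LHS = √(4 + 4) = 2·√(2) ≈ 2.828
RHS = √4 + √4 = 4

Since LHS ≠ RHS, this pair disproves the claim, and no lexicographically smaller pair (m ≤ n, integers ≥ 4) does.

For instance (6, 9) is also a counterexample (LHS = √(15) ≈ 3.873, RHS = √(6) + 3 ≈ 5.449), but it's lexicographically larger.

Answer: (m, n) = (4, 4)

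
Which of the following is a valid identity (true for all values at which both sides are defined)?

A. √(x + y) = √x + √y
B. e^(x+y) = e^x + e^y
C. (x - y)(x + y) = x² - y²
A: fails at (4, 5) — LHS = 3, RHS = 2 + √(5) ≈ 4.236.
B: fails at (3, 7) — LHS = e^10 ≈ 22026.5, RHS = e^3 + e^7 ≈ 1117.
C: holds — e.g. at (3, 3), both sides equal 0.

Answer: C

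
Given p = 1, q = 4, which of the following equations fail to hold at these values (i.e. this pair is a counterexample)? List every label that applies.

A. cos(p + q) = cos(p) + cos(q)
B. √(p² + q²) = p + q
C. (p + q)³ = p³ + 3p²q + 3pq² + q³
Evaluating each claim at the given values:
A. LHS = cos(5) ≈ 0.2837, RHS = cos(4) + cos(1) ≈ -0.1133 → fails here (LHS ≠ RHS)
B. LHS = √(17) ≈ 4.123, RHS = 5 → fails here (LHS ≠ RHS)
C. LHS = 125, RHS = 125 → holds here (LHS = RHS)

Answer: A, B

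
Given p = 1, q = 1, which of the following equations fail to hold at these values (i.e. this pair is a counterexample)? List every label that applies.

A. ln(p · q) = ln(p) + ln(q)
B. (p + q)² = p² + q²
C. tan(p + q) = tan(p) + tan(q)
B, C

Evaluating each claim at the given values:
A. LHS = 0, RHS = 0 → holds here (LHS = RHS)
B. LHS = 4, RHS = 2 → fails here (LHS ≠ RHS)
C. LHS = tan(2) ≈ -2.185, RHS = 2·tan(1) ≈ 3.115 → fails here (LHS ≠ RHS)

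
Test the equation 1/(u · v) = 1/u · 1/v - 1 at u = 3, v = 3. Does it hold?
Substituting u = 3, v = 3:

LHS = 1/(3 · 3) = 1/9
RHS = 1/3 · 1/3 - 1 = -8/9

LHS ≠ RHS, so the equation does not hold at this point.

Answer: Fails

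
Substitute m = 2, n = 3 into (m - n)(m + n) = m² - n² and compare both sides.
LHS = (2 - 3)(2 + 3) = -5
RHS = 2² - 3² = -5

LHS = RHS: the two sides agree.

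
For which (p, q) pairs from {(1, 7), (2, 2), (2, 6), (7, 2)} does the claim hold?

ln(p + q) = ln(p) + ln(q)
Testing each pair:
(1, 7): LHS = ln(8) ≈ 2.079, RHS = ln(7) ≈ 1.946 → fails
(2, 2): LHS = ln(4) ≈ 1.386, RHS = 2·ln(2) ≈ 1.386 → holds
(2, 6): LHS = ln(8) ≈ 2.079, RHS = ln(2) + ln(6) ≈ 2.485 → fails
(7, 2): LHS = ln(9) ≈ 2.197, RHS = ln(2) + ln(7) ≈ 2.639 → fails

1 of 4 pairs satisfies the claim.

Answer: (2, 2)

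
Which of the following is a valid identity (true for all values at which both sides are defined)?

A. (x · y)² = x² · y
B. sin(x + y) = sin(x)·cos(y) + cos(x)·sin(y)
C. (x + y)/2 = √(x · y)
B

A: fails at (5, 8) — LHS = 1600, RHS = 200.
B: holds — e.g. at (2, 2), both sides equal sin(4) ≈ -0.7568.
C: fails at (2, 7) — LHS = 9/2, RHS = √(14) ≈ 3.742.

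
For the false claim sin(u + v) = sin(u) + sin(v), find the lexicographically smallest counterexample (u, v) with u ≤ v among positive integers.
(u, v) = (1, 1)

Substituting (1, 1) into the claim:
LHS = sin(1 + 1) = sin(2) ≈ 0.9093
RHS = sin(1) + sin(1) = 2·sin(1) ≈ 1.683

Since LHS ≠ RHS, this pair disproves the claim, and no lexicographically smaller pair (u ≤ v, positive integers) does.

For instance (1, 5) is also a counterexample (LHS = sin(6) ≈ -0.2794, RHS = sin(5) + sin(1) ≈ -0.1175), but it's lexicographically larger.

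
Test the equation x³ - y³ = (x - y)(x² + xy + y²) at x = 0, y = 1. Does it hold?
Substituting x = 0, y = 1:

LHS = 0³ - 1³ = -1
RHS = (0 - 1)(0² + 0·1 + 1²) = -1

LHS = RHS, so the equation holds at this point.

Answer: Holds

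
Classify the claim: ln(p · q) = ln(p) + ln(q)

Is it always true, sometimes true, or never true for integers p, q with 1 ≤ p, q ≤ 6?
The identity holds for every pair in the range. For instance at (p, q) = (2, 6): both sides equal ln(12) ≈ 2.485.

Answer: Always true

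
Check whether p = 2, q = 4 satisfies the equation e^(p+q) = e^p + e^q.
Substituting p = 2, q = 4:

LHS = e^(2+4) = e^6 ≈ 403.4
RHS = e^2 + e^4 ≈ 61.99

LHS ≠ RHS, so the equation does not hold at this point.

Answer: Fails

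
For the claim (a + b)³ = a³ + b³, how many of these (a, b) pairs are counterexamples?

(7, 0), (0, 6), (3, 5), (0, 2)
Testing each pair:
(7, 0): LHS = 343, RHS = 343 → satisfies claim
(0, 6): LHS = 216, RHS = 216 → satisfies claim
(3, 5): LHS = 512, RHS = 152 → counterexample
(0, 2): LHS = 8, RHS = 8 → satisfies claim

That makes 1 counterexample.

Answer: 1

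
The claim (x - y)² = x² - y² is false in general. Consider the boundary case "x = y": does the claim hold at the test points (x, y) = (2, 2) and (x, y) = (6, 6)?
Yes, holds at both test points

At (2, 2): LHS = 0, RHS = 0 → equal
At (6, 6): LHS = 0, RHS = 0 → equal

So the claim does hold at both of these boundary points, even though it is not an identity.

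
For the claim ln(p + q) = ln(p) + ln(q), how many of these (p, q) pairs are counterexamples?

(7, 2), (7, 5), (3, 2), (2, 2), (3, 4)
4

Testing each pair:
(7, 2): LHS = ln(9) ≈ 2.197, RHS = ln(2) + ln(7) ≈ 2.639 → counterexample
(7, 5): LHS = ln(12) ≈ 2.485, RHS = ln(5) + ln(7) ≈ 3.555 → counterexample
(3, 2): LHS = ln(5) ≈ 1.609, RHS = ln(2) + ln(3) ≈ 1.792 → counterexample
(2, 2): LHS = ln(4) ≈ 1.386, RHS = 2·ln(2) ≈ 1.386 → satisfies claim
(3, 4): LHS = ln(7) ≈ 1.946, RHS = ln(3) + ln(4) ≈ 2.485 → counterexample

That makes 4 counterexamples.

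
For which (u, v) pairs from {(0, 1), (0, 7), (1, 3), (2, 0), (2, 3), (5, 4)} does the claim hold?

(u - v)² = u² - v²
(2, 0)

Testing each pair:
(0, 1): LHS = 1, RHS = -1 → fails
(0, 7): LHS = 49, RHS = -49 → fails
(1, 3): LHS = 4, RHS = -8 → fails
(2, 0): LHS = 4, RHS = 4 → holds
(2, 3): LHS = 1, RHS = -5 → fails
(5, 4): LHS = 1, RHS = 9 → fails

1 of 6 pairs satisfies the claim.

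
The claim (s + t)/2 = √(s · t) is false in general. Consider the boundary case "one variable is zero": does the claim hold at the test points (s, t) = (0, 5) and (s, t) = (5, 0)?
At (0, 5): LHS = 5/2 ≠ RHS = 0
At (5, 0): LHS = 5/2 ≠ RHS = 0

Answer: No, fails at both test points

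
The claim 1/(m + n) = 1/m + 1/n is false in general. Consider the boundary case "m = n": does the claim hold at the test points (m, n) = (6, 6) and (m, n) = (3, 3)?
No, fails at both test points

At (6, 6): LHS = 1/12 ≠ RHS = 1/3
At (3, 3): LHS = 1/6 ≠ RHS = 2/3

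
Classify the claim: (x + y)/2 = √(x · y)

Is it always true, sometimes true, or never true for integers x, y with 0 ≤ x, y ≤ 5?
It holds at (x, y) = (3, 3) (both sides equal 3), but fails at (x, y) = (4, 3) (LHS = 7/2, RHS = 2·√(3) ≈ 3.464).

Answer: Sometimes true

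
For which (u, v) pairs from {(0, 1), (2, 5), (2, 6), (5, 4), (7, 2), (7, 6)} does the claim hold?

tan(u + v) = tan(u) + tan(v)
(0, 1)

Testing each pair:
(0, 1): LHS = tan(1) ≈ 1.557, RHS = tan(1) ≈ 1.557 → holds
(2, 5): LHS = tan(7) ≈ 0.8714, RHS = tan(5) + tan(2) ≈ -5.566 → fails
(2, 6): LHS = tan(8) ≈ -6.8, RHS = tan(2) + tan(6) ≈ -2.476 → fails
(5, 4): LHS = tan(9) ≈ -0.4523, RHS = tan(5) + tan(4) ≈ -2.223 → fails
(7, 2): LHS = tan(9) ≈ -0.4523, RHS = tan(2) + tan(7) ≈ -1.314 → fails
(7, 6): LHS = tan(13) ≈ 0.463, RHS = tan(6) + tan(7) ≈ 0.5804 → fails

1 of 6 pairs satisfies the claim.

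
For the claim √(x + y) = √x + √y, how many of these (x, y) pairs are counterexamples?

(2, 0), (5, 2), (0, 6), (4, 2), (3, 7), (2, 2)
4

Testing each pair:
(2, 0): LHS = √(2) ≈ 1.414, RHS = √(2) ≈ 1.414 → satisfies claim
(5, 2): LHS = √(7) ≈ 2.646, RHS = √(2) + √(5) ≈ 3.65 → counterexample
(0, 6): LHS = √(6) ≈ 2.449, RHS = √(6) ≈ 2.449 → satisfies claim
(4, 2): LHS = √(6) ≈ 2.449, RHS = √(2) + 2 ≈ 3.414 → counterexample
(3, 7): LHS = √(10) ≈ 3.162, RHS = √(3) + √(7) ≈ 4.378 → counterexample
(2, 2): LHS = 2, RHS = 2·√(2) ≈ 2.828 → counterexample

That makes 4 counterexamples.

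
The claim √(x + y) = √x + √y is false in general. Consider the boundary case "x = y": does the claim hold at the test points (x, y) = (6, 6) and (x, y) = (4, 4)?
At (6, 6): LHS = 2·√(3) ≈ 3.464 ≠ RHS = 2·√(6) ≈ 4.899
At (4, 4): LHS = 2·√(2) ≈ 2.828 ≠ RHS = 4

Answer: No, fails at both test points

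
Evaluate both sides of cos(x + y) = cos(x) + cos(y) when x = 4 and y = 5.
LHS = cos(4 + 5) = cos(9) ≈ -0.9111
RHS = cos(4) + cos(5) ≈ -0.37

LHS ≠ RHS (they differ by about 0.5411), so the equation does not hold here.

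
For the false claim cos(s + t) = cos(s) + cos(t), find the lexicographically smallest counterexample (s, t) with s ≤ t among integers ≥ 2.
Substituting (2, 2) into the claim:
LHS = cos(2 + 2) = cos(4) ≈ -0.6536
RHS = cos(2) + cos(2) = 2·cos(2) ≈ -0.8323

Since LHS ≠ RHS, this pair disproves the claim, and no lexicographically smaller pair (s ≤ t, integers ≥ 2) does.

For instance (5, 5) is also a counterexample (LHS = cos(10) ≈ -0.8391, RHS = 2·cos(5) ≈ 0.5673), but it's lexicographically larger.

Answer: (s, t) = (2, 2)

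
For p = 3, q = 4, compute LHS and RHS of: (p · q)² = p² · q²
LHS = (3 · 4)² = 144
RHS = 3² · 4² = 144

LHS = RHS: the two sides agree.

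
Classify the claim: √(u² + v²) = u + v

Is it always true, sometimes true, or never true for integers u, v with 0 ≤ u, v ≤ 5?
It holds at (u, v) = (0, 4) (both sides equal 4), but fails at (u, v) = (3, 4) (LHS = 5, RHS = 7).

Answer: Sometimes true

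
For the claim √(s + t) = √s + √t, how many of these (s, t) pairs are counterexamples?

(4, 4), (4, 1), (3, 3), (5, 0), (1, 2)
Testing each pair:
(4, 4): LHS = 2·√(2) ≈ 2.828, RHS = 4 → counterexample
(4, 1): LHS = √(5) ≈ 2.236, RHS = 3 → counterexample
(3, 3): LHS = √(6) ≈ 2.449, RHS = 2·√(3) ≈ 3.464 → counterexample
(5, 0): LHS = √(5) ≈ 2.236, RHS = √(5) ≈ 2.236 → satisfies claim
(1, 2): LHS = √(3) ≈ 1.732, RHS = 1 + √(2) ≈ 2.414 → counterexample

That makes 4 counterexamples.

Answer: 4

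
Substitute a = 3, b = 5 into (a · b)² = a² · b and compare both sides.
LHS = (3 · 5)² = 225
RHS = 3² · 5 = 45

LHS ≠ RHS, so the equation does not hold here.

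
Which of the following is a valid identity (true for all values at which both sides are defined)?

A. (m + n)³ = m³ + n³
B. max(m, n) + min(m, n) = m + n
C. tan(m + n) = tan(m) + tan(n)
A: fails at (3, 3) — LHS = 216, RHS = 54.
B: holds — e.g. at (2, 7), both sides equal 9.
C: fails at (3, 4) — LHS = tan(7) ≈ 0.8714, RHS = tan(3) + tan(4) ≈ 1.015.

Answer: B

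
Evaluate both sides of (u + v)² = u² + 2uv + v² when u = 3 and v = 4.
LHS = (3 + 4)² = 49
RHS = 3² + 2·3·4 + 4² = 49

LHS = RHS: the two sides agree.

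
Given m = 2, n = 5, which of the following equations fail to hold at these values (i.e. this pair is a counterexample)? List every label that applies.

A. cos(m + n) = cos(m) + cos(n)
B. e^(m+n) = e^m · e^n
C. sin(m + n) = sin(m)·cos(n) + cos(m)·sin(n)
A

Evaluating each claim at the given values:
A. LHS = cos(7) ≈ 0.7539, RHS = cos(2) + cos(5) ≈ -0.1325 → fails here (LHS ≠ RHS)
B. LHS = e^7 ≈ 1097, RHS = e^7 ≈ 1097 → holds here (LHS = RHS)
C. LHS = sin(7) ≈ 0.657, RHS = sin(2)·cos(5) + sin(5)·cos(2) ≈ 0.657 → holds here (LHS = RHS)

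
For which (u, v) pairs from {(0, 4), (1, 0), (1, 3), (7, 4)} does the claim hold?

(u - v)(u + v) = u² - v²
All pairs

Testing each pair:
(0, 4): LHS = -16, RHS = -16 → holds
(1, 0): LHS = 1, RHS = 1 → holds
(1, 3): LHS = -8, RHS = -8 → holds
(7, 4): LHS = 33, RHS = 33 → holds

Every pair satisfies the claim.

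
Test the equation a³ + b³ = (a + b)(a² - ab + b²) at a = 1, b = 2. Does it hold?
Holds

Substituting a = 1, b = 2:

LHS = 1³ + 2³ = 9
RHS = (1 + 2)(1² - 1·2 + 2²) = 9

LHS = RHS, so the equation holds at this point.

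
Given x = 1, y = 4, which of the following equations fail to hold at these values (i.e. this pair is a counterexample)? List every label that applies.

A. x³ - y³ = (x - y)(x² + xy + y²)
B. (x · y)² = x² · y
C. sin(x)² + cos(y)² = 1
Evaluating each claim at the given values:
A. LHS = -63, RHS = -63 → holds here (LHS = RHS)
B. LHS = 16, RHS = 4 → fails here (LHS ≠ RHS)
C. LHS = cos(4)² + sin(1)² ≈ 1.135, RHS = 1 → fails here (LHS ≠ RHS)

Answer: B, C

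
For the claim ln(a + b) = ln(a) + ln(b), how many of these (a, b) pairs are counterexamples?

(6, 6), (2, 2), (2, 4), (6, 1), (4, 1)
Testing each pair:
(6, 6): LHS = ln(12) ≈ 2.485, RHS = 2·ln(6) ≈ 3.584 → counterexample
(2, 2): LHS = ln(4) ≈ 1.386, RHS = 2·ln(2) ≈ 1.386 → satisfies claim
(2, 4): LHS = ln(6) ≈ 1.792, RHS = ln(2) + ln(4) ≈ 2.079 → counterexample
(6, 1): LHS = ln(7) ≈ 1.946, RHS = ln(6) ≈ 1.792 → counterexample
(4, 1): LHS = ln(5) ≈ 1.609, RHS = ln(4) ≈ 1.386 → counterexample

That makes 4 counterexamples.

Answer: 4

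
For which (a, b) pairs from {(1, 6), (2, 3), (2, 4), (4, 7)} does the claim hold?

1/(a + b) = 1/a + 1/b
None

Testing each pair:
(1, 6): LHS = 1/7, RHS = 7/6 → fails
(2, 3): LHS = 1/5, RHS = 5/6 → fails
(2, 4): LHS = 1/6, RHS = 3/4 → fails
(4, 7): LHS = 1/11, RHS = 11/28 → fails

No pair satisfies the claim.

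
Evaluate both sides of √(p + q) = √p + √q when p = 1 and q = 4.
LHS = √(1 + 4) = √(5) ≈ 2.236
RHS = √1 + √4 = 3

LHS ≠ RHS (they differ by about 0.7639), so the equation does not hold here.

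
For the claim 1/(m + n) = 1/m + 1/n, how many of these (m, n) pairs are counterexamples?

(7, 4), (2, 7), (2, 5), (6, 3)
4

Testing each pair:
(7, 4): LHS = 1/11, RHS = 11/28 → counterexample
(2, 7): LHS = 1/9, RHS = 9/14 → counterexample
(2, 5): LHS = 1/7, RHS = 7/10 → counterexample
(6, 3): LHS = 1/9, RHS = 1/2 → counterexample

That makes 4 counterexamples.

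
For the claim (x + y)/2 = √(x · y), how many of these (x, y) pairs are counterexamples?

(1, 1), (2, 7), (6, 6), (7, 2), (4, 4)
2

Testing each pair:
(1, 1): LHS = 1, RHS = 1 → satisfies claim
(2, 7): LHS = 9/2, RHS = √(14) ≈ 3.742 → counterexample
(6, 6): LHS = 6, RHS = 6 → satisfies claim
(7, 2): LHS = 9/2, RHS = √(14) ≈ 3.742 → counterexample
(4, 4): LHS = 4, RHS = 4 → satisfies claim

That makes 2 counterexamples.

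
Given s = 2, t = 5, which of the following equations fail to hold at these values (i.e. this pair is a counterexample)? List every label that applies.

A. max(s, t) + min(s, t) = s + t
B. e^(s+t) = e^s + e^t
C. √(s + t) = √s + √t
Evaluating each claim at the given values:
A. LHS = 7, RHS = 7 → holds here (LHS = RHS)
B. LHS = e^7 ≈ 1097, RHS = e^2 + e^5 ≈ 155.8 → fails here (LHS ≠ RHS)
C. LHS = √(7) ≈ 2.646, RHS = √(2) + √(5) ≈ 3.65 → fails here (LHS ≠ RHS)

Answer: B, C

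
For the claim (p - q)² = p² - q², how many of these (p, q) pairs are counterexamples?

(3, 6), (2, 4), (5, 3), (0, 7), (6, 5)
Testing each pair:
(3, 6): LHS = 9, RHS = -27 → counterexample
(2, 4): LHS = 4, RHS = -12 → counterexample
(5, 3): LHS = 4, RHS = 16 → counterexample
(0, 7): LHS = 49, RHS = -49 → counterexample
(6, 5): LHS = 1, RHS = 11 → counterexample

That makes 5 counterexamples.

Answer: 5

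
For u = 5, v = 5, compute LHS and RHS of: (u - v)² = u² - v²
LHS = (5 - 5)² = 0
RHS = 5² - 5² = 0

LHS = RHS: the two sides agree.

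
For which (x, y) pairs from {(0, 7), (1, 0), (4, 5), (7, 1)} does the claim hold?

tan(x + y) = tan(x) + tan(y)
Testing each pair:
(0, 7): LHS = tan(7) ≈ 0.8714, RHS = tan(7) ≈ 0.8714 → holds
(1, 0): LHS = tan(1) ≈ 1.557, RHS = tan(1) ≈ 1.557 → holds
(4, 5): LHS = tan(9) ≈ -0.4523, RHS = tan(5) + tan(4) ≈ -2.223 → fails
(7, 1): LHS = tan(8) ≈ -6.8, RHS = tan(7) + tan(1) ≈ 2.429 → fails

2 of 4 pairs satisfy the claim.

Answer: (0, 7), (1, 0)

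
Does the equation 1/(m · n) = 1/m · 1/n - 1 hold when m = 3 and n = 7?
Fails

Substituting m = 3, n = 7:

LHS = 1/(3 · 7) = 1/21
RHS = 1/3 · 1/7 - 1 = -20/21

LHS ≠ RHS, so the equation does not hold at this point.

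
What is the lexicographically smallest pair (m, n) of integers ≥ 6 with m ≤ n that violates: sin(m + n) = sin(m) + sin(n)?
Substituting (6, 6) into the claim:
LHS = sin(6 + 6) = sin(12) ≈ -0.5366
RHS = sin(6) + sin(6) = 2·sin(6) ≈ -0.5588

Since LHS ≠ RHS, this pair disproves the claim, and no lexicographically smaller pair (m ≤ n, integers ≥ 6) does.

For instance (8, 11) is also a counterexample (LHS = sin(19) ≈ 0.1499, RHS = sin(11) + sin(8) ≈ -0.01063), but it's lexicographically larger.

Answer: (m, n) = (6, 6)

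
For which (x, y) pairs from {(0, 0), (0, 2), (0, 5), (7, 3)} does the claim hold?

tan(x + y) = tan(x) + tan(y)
(0, 0), (0, 2), (0, 5)

Testing each pair:
(0, 0): LHS = 0, RHS = 0 → holds
(0, 2): LHS = tan(2) ≈ -2.185, RHS = tan(2) ≈ -2.185 → holds
(0, 5): LHS = tan(5) ≈ -3.381, RHS = tan(5) ≈ -3.381 → holds
(7, 3): LHS = tan(10) ≈ 0.6484, RHS = tan(3) + tan(7) ≈ 0.7289 → fails

3 of 4 pairs satisfy the claim.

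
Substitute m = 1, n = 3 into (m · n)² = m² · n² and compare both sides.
LHS = (1 · 3)² = 9
RHS = 1² · 3² = 9

LHS = RHS: the two sides agree.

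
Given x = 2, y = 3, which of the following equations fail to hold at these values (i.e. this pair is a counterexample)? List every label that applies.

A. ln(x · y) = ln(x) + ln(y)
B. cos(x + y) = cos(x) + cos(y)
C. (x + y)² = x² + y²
Evaluating each claim at the given values:
A. LHS = ln(6) ≈ 1.792, RHS = ln(2) + ln(3) ≈ 1.792 → holds here (LHS = RHS)
B. LHS = cos(5) ≈ 0.2837, RHS = cos(3) + cos(2) ≈ -1.406 → fails here (LHS ≠ RHS)
C. LHS = 25, RHS = 13 → fails here (LHS ≠ RHS)

Answer: B, C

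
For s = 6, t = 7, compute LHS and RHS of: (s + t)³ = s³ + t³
LHS = (6 + 7)³ = 2197
RHS = 6³ + 7³ = 559

LHS ≠ RHS, so the equation does not hold here.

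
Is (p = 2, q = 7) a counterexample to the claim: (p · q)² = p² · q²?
No

Substituting p = 2, q = 7:
LHS = (2 · 7)² = 196
RHS = 2² · 7² = 196

The sides agree, so this pair does not disprove the claim.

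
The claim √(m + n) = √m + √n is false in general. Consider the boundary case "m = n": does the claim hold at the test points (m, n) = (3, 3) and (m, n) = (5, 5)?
At (3, 3): LHS = √(6) ≈ 2.449 ≠ RHS = 2·√(3) ≈ 3.464
At (5, 5): LHS = √(10) ≈ 3.162 ≠ RHS = 2·√(5) ≈ 4.472

Answer: No, fails at both test points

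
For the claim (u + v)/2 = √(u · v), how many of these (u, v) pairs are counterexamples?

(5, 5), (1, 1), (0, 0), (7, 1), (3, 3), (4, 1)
2

Testing each pair:
(5, 5): LHS = 5, RHS = 5 → satisfies claim
(1, 1): LHS = 1, RHS = 1 → satisfies claim
(0, 0): LHS = 0, RHS = 0 → satisfies claim
(7, 1): LHS = 4, RHS = √(7) ≈ 2.646 → counterexample
(3, 3): LHS = 3, RHS = 3 → satisfies claim
(4, 1): LHS = 5/2, RHS = 2 → counterexample

That makes 2 counterexamples.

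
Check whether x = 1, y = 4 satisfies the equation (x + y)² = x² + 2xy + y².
Holds

Substituting x = 1, y = 4:

LHS = (1 + 4)² = 25
RHS = 1² + 2·1·4 + 4² = 25

LHS = RHS, so the equation holds at this point.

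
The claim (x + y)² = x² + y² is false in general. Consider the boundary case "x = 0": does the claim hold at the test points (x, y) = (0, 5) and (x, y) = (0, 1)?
At (0, 5): LHS = 25, RHS = 25 → equal
At (0, 1): LHS = 1, RHS = 1 → equal

So the claim does hold at both of these boundary points, even though it is not an identity.

Answer: Yes, holds at both test points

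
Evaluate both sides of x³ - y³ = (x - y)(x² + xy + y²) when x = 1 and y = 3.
LHS = 1³ - 3³ = -26
RHS = (1 - 3)(1² + 1·3 + 3²) = -26

LHS = RHS: the two sides agree.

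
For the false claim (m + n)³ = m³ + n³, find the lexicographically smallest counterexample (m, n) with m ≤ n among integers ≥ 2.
Substituting (2, 2) into the claim:
LHS = (2 + 2)³ = 64
RHS = 2³ + 2³ = 16

Since LHS ≠ RHS, this pair disproves the claim, and no lexicographically smaller pair (m ≤ n, integers ≥ 2) does.

For instance (3, 8) is also a counterexample (LHS = 1331, RHS = 539), but it's lexicographically larger.

Answer: (m, n) = (2, 2)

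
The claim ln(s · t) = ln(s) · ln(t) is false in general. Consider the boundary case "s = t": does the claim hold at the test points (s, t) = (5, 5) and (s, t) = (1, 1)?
At (5, 5): LHS = ln(25) ≈ 3.219 ≠ RHS = ln(5)² ≈ 2.59
At (1, 1): LHS = 0, RHS = 0 → equal

Answer: Only at (1, 1)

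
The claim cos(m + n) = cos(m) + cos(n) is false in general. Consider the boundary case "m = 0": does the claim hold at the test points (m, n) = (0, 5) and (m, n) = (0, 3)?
No, fails at both test points

At (0, 5): LHS = cos(5) ≈ 0.2837 ≠ RHS = cos(5) + 1 ≈ 1.284
At (0, 3): LHS = cos(3) ≈ -0.99 ≠ RHS = cos(3) + 1 ≈ 0.01001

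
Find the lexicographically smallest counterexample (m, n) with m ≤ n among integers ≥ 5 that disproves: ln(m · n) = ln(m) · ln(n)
Substituting (5, 5) into the claim:
LHS = ln(5 · 5) = ln(25) ≈ 3.219
RHS = ln(5) · ln(5) = ln(5)² ≈ 2.59

Since LHS ≠ RHS, this pair disproves the claim, and no lexicographically smaller pair (m ≤ n, integers ≥ 5) does.

For instance (6, 6) is also a counterexample (LHS = ln(36) ≈ 3.584, RHS = ln(6)² ≈ 3.21), but it's lexicographically larger.

Answer: (m, n) = (5, 5)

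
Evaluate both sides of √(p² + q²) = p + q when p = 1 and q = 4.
LHS = √(1² + 4²) = √(17) ≈ 4.123
RHS = 1 + 4 = 5

LHS ≠ RHS (they differ by about 0.8769), so the equation does not hold here.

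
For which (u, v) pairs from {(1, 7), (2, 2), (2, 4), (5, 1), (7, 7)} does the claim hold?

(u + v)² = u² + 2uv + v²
All pairs

Testing each pair:
(1, 7): LHS = 64, RHS = 64 → holds
(2, 2): LHS = 16, RHS = 16 → holds
(2, 4): LHS = 36, RHS = 36 → holds
(5, 1): LHS = 36, RHS = 36 → holds
(7, 7): LHS = 196, RHS = 196 → holds

Every pair satisfies the claim.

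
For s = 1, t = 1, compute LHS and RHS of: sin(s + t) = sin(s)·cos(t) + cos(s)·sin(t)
LHS = sin(1 + 1) = sin(2) ≈ 0.9093
RHS = sin(1)·cos(1) + cos(1)·sin(1) = 2·sin(1)·cos(1) ≈ 0.9093

LHS = RHS: the two sides agree.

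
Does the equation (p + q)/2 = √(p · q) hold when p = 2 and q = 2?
Holds

Substituting p = 2, q = 2:

LHS = (2 + 2)/2 = 2
RHS = √(2 · 2) = 2

LHS = RHS, so the equation holds at this point.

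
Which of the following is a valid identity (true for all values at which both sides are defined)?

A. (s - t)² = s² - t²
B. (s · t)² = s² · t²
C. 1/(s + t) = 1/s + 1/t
A: fails at (1, 5) — LHS = 16, RHS = -24.
B: holds — e.g. at (5, 8), both sides equal 1600.
C: fails at (1, 4) — LHS = 1/5, RHS = 5/4.

Answer: B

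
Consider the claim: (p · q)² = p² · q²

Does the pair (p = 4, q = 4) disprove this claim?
No

Substituting p = 4, q = 4:
LHS = (4 · 4)² = 256
RHS = 4² · 4² = 256

The sides agree, so this pair does not disprove the claim.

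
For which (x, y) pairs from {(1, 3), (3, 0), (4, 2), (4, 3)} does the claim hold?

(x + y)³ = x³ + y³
Testing each pair:
(1, 3): LHS = 64, RHS = 28 → fails
(3, 0): LHS = 27, RHS = 27 → holds
(4, 2): LHS = 216, RHS = 72 → fails
(4, 3): LHS = 343, RHS = 91 → fails

1 of 4 pairs satisfies the claim.

Answer: (3, 0)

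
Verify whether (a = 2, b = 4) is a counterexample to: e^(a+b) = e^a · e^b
No

Substituting a = 2, b = 4:
LHS = e^(2+4) = e^6 ≈ 403.4
RHS = e^2 · e^4 = e^6 ≈ 403.4

The sides agree, so this pair does not disprove the claim.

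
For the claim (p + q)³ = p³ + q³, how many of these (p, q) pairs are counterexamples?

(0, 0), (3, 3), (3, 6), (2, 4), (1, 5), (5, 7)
5

Testing each pair:
(0, 0): LHS = 0, RHS = 0 → satisfies claim
(3, 3): LHS = 216, RHS = 54 → counterexample
(3, 6): LHS = 729, RHS = 243 → counterexample
(2, 4): LHS = 216, RHS = 72 → counterexample
(1, 5): LHS = 216, RHS = 126 → counterexample
(5, 7): LHS = 1728, RHS = 468 → counterexample

That makes 5 counterexamples.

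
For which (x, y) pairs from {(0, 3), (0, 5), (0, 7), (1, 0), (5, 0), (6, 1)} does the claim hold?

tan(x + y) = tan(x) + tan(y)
Testing each pair:
(0, 3): LHS = tan(3) ≈ -0.1425, RHS = tan(3) ≈ -0.1425 → holds
(0, 5): LHS = tan(5) ≈ -3.381, RHS = tan(5) ≈ -3.381 → holds
(0, 7): LHS = tan(7) ≈ 0.8714, RHS = tan(7) ≈ 0.8714 → holds
(1, 0): LHS = tan(1) ≈ 1.557, RHS = tan(1) ≈ 1.557 → holds
(5, 0): LHS = tan(5) ≈ -3.381, RHS = tan(5) ≈ -3.381 → holds
(6, 1): LHS = tan(7) ≈ 0.8714, RHS = tan(6) + tan(1) ≈ 1.266 → fails

5 of 6 pairs satisfy the claim.

Answer: (0, 3), (0, 5), (0, 7), (1, 0), (5, 0)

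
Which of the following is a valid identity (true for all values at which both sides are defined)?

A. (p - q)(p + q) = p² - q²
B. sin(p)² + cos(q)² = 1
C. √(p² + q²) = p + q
A: holds — e.g. at (6, 7), both sides equal -13.
B: fails at (3, 7) — LHS = sin(3)² + cos(7)² ≈ 0.5883, RHS = 1.
C: fails at (5, 5) — LHS = 5·√(2) ≈ 7.071, RHS = 10.

Answer: A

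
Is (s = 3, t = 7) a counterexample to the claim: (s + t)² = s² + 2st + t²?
No

Substituting s = 3, t = 7:
LHS = (3 + 7)² = 100
RHS = 3² + 2·3·7 + 7² = 100

The sides agree, so this pair does not disprove the claim.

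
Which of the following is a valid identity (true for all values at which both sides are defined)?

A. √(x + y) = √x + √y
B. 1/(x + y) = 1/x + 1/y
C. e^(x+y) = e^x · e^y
A: fails at (2, 4) — LHS = √(6) ≈ 2.449, RHS = √(2) + 2 ≈ 3.414.
B: fails at (2, 2) — LHS = 1/4, RHS = 1.
C: holds — e.g. at (2, 2), both sides equal e^4 ≈ 54.6.

Answer: C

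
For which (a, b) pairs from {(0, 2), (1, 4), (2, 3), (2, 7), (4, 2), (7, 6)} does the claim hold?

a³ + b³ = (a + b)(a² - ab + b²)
All pairs

Testing each pair:
(0, 2): LHS = 8, RHS = 8 → holds
(1, 4): LHS = 65, RHS = 65 → holds
(2, 3): LHS = 35, RHS = 35 → holds
(2, 7): LHS = 351, RHS = 351 → holds
(4, 2): LHS = 72, RHS = 72 → holds
(7, 6): LHS = 559, RHS = 559 → holds

Every pair satisfies the claim.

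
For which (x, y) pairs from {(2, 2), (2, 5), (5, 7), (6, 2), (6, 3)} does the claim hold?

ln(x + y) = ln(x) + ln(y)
(2, 2)

Testing each pair:
(2, 2): LHS = ln(4) ≈ 1.386, RHS = 2·ln(2) ≈ 1.386 → holds
(2, 5): LHS = ln(7) ≈ 1.946, RHS = ln(2) + ln(5) ≈ 2.303 → fails
(5, 7): LHS = ln(12) ≈ 2.485, RHS = ln(5) + ln(7) ≈ 3.555 → fails
(6, 2): LHS = ln(8) ≈ 2.079, RHS = ln(2) + ln(6) ≈ 2.485 → fails
(6, 3): LHS = ln(9) ≈ 2.197, RHS = ln(3) + ln(6) ≈ 2.89 → fails

1 of 5 pairs satisfies the claim.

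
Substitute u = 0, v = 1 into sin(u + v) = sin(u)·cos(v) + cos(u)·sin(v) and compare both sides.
LHS = sin(0 + 1) = sin(1) ≈ 0.8415
RHS = sin(0)·cos(1) + cos(0)·sin(1) = sin(1) ≈ 0.8415

LHS = RHS: the two sides agree.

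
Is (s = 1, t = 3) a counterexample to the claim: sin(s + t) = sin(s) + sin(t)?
Yes

Substituting s = 1, t = 3:
LHS = sin(1 + 3) = sin(4) ≈ -0.7568
RHS = sin(1) + sin(3) ≈ 0.9826

Since LHS ≠ RHS, this pair disproves the claim.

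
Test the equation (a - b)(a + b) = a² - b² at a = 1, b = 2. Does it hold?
Holds

Substituting a = 1, b = 2:

LHS = (1 - 2)(1 + 2) = -3
RHS = 1² - 2² = -3

LHS = RHS, so the equation holds at this point.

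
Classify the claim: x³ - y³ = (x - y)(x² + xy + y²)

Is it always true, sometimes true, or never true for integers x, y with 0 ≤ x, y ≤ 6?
The identity holds for every pair in the range. For instance at (x, y) = (1, 6): both sides equal -215.

Answer: Always true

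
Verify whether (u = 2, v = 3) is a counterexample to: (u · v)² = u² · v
Yes

Substituting u = 2, v = 3:
LHS = (2 · 3)² = 36
RHS = 2² · 3 = 12

Since LHS ≠ RHS, this pair disproves the claim.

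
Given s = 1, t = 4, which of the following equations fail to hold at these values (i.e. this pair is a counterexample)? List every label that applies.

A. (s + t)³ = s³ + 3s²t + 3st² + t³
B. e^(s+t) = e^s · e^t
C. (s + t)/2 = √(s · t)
Evaluating each claim at the given values:
A. LHS = 125, RHS = 125 → holds here (LHS = RHS)
B. LHS = e^5 ≈ 148.4, RHS = e^5 ≈ 148.4 → holds here (LHS = RHS)
C. LHS = 5/2, RHS = 2 → fails here (LHS ≠ RHS)

Answer: C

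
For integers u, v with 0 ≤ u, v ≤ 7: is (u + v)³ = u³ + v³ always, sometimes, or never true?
Sometimes true

It holds at (u, v) = (5, 0) (both sides equal 125), but fails at (u, v) = (1, 3) (LHS = 64, RHS = 28).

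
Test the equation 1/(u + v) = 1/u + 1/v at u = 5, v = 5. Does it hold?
Fails

Substituting u = 5, v = 5:

LHS = 1/(5 + 5) = 1/10
RHS = 1/5 + 1/5 = 2/5

LHS ≠ RHS, so the equation does not hold at this point.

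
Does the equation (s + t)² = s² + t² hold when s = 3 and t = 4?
Substituting s = 3, t = 4:

LHS = (3 + 4)² = 49
RHS = 3² + 4² = 25

LHS ≠ RHS, so the equation does not hold at this point.

Answer: Fails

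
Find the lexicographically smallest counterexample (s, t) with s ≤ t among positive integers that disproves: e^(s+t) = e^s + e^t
Substituting (1, 1) into the claim:
LHS = e^(1+1) = e^2 ≈ 7.389
RHS = e^1 + e^1 = 2·e ≈ 5.437

Since LHS ≠ RHS, this pair disproves the claim, and no lexicographically smaller pair (s ≤ t, positive integers) does.

For instance (1, 2) is also a counterexample (LHS = e^3 ≈ 20.09, RHS = e + e^2 ≈ 10.11), but it's lexicographically larger.

Answer: (s, t) = (1, 1)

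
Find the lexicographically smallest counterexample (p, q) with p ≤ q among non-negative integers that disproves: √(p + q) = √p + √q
(p, q) = (1, 1)

At (0, 6): both sides equal √(6) ≈ 2.449, so it holds there.

Substituting (1, 1) into the claim:
LHS = √(1 + 1) = √(2) ≈ 1.414
RHS = √1 + √1 = 2

Since LHS ≠ RHS, this pair disproves the claim, and no lexicographically smaller pair (p ≤ q, non-negative integers) does.

For instance (2, 5) is also a counterexample (LHS = √(7) ≈ 2.646, RHS = √(2) + √(5) ≈ 3.65), but it's lexicographically larger.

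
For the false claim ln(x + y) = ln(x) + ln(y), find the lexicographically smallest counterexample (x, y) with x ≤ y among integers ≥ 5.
(x, y) = (5, 5)

Substituting (5, 5) into the claim:
LHS = ln(5 + 5) = ln(10) ≈ 2.303
RHS = ln(5) + ln(5) = 2·ln(5) ≈ 3.219

Since LHS ≠ RHS, this pair disproves the claim, and no lexicographically smaller pair (x ≤ y, integers ≥ 5) does.

For instance (5, 8) is also a counterexample (LHS = ln(13) ≈ 2.565, RHS = ln(5) + ln(8) ≈ 3.689), but it's lexicographically larger.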